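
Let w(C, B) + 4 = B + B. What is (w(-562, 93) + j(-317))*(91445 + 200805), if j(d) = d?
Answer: -39453750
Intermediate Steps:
w(C, B) = -4 + 2*B (w(C, B) = -4 + (B + B) = -4 + 2*B)
(w(-562, 93) + j(-317))*(91445 + 200805) = ((-4 + 2*93) - 317)*(91445 + 200805) = ((-4 + 186) - 317)*292250 = (182 - 317)*292250 = -135*292250 = -39453750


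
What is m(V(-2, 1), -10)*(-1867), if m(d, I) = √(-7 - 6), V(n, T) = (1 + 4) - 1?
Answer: -1867*I*√13 ≈ -6731.6*I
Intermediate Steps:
V(n, T) = 4 (V(n, T) = 5 - 1 = 4)
m(d, I) = I*√13 (m(d, I) = √(-13) = I*√13)
m(V(-2, 1), -10)*(-1867) = (I*√13)*(-1867) = -1867*I*√13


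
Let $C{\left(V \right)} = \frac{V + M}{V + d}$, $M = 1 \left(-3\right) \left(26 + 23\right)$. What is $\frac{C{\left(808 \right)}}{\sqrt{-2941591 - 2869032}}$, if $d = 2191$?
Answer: $- \frac{661 i \sqrt{5810623}}{17426058377} \approx - 9.1435 \cdot 10^{-5} i$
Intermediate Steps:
$M = -147$ ($M = \left(-3\right) 49 = -147$)
$C{\left(V \right)} = \frac{-147 + V}{2191 + V}$ ($C{\left(V \right)} = \frac{V - 147}{V + 2191} = \frac{-147 + V}{2191 + V}$)
$\frac{C{\left(808 \right)}}{\sqrt{-2941591 - 2869032}} = \frac{\frac{1}{2191 + 808} \left(-147 + 808\right)}{\sqrt{-2941591 - 2869032}} = \frac{\frac{1}{2999} \cdot 661}{\sqrt{-5810623}} = \frac{\frac{1}{2999} \cdot 661}{i \sqrt{5810623}} = \frac{661 \left(- \frac{i \sqrt{5810623}}{5810623}\right)}{2999} = - \frac{661 i \sqrt{5810623}}{17426058377}$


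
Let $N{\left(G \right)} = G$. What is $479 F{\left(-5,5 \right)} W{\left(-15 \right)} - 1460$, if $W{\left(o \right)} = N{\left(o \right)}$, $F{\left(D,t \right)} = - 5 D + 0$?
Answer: $-181085$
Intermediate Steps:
$F{\left(D,t \right)} = - 5 D$
$W{\left(o \right)} = o$
$479 F{\left(-5,5 \right)} W{\left(-15 \right)} - 1460 = 479 \left(\left(-5\right) \left(-5\right)\right) \left(-15\right) - 1460 = 479 \cdot 25 \left(-15\right) - 1460 = 11975 \left(-15\right) - 1460 = -179625 - 1460 = -181085$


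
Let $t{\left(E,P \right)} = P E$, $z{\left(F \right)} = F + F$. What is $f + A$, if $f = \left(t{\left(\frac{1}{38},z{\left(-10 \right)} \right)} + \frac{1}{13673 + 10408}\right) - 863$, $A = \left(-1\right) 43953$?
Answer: $- \frac{20505308615}{457539} \approx -44817.0$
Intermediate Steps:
$z{\left(F \right)} = 2 F$
$A = -43953$
$t{\left(E,P \right)} = E P$
$f = - \frac{395096948}{457539}$ ($f = \left(\frac{2 \left(-10\right)}{38} + \frac{1}{13673 + 10408}\right) - 863 = \left(\frac{1}{38} \left(-20\right) + \frac{1}{24081}\right) - 863 = \left(- \frac{10}{19} + \frac{1}{24081}\right) - 863 = - \frac{240791}{457539} - 863 = - \frac{395096948}{457539} \approx -863.53$)
$f + A = - \frac{395096948}{457539} - 43953 = - \frac{20505308615}{457539}$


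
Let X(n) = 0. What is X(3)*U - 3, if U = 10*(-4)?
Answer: -3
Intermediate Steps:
U = -40
X(3)*U - 3 = 0*(-40) - 3 = 0 - 3 = -3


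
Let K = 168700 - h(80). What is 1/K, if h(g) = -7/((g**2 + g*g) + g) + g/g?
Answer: 1840/310406161 ≈ 5.9277e-6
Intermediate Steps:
h(g) = 1 - 7/(g + 2*g**2) (h(g) = -7/((g**2 + g**2) + g) + 1 = -7/(2*g**2 + g) + 1 = -7/(g + 2*g**2) + 1 = 1 - 7/(g + 2*g**2))
K = 310406161/1840 (K = 168700 - (-7 + 80 + 2*80**2)/(80*(1 + 2*80)) = 168700 - (-7 + 80 + 2*6400)/(80*(1 + 160)) = 168700 - (-7 + 80 + 12800)/(80*161) = 168700 - 12873/(80*161) = 168700 - 1*1839/1840 = 168700 - 1839/1840 = 310406161/1840 ≈ 1.6870e+5)
1/K = 1/(310406161/1840) = 1840/310406161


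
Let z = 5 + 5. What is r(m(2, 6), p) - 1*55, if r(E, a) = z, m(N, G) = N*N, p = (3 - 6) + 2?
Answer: -45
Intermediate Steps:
p = -1 (p = -3 + 2 = -1)
m(N, G) = N²
z = 10
r(E, a) = 10
r(m(2, 6), p) - 1*55 = 10 - 1*55 = 10 - 55 = -45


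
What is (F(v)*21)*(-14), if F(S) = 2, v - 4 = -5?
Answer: -588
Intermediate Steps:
v = -1 (v = 4 - 5 = -1)
(F(v)*21)*(-14) = (2*21)*(-14) = 42*(-14) = -588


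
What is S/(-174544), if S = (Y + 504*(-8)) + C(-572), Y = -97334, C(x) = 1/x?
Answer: 57981353/99839168 ≈ 0.58075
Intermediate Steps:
S = -57981353/572 (S = (-97334 + 504*(-8)) + 1/(-572) = (-97334 - 4032) - 1/572 = -101366 - 1/572 = -57981353/572 ≈ -1.0137e+5)
S/(-174544) = -57981353/572/(-174544) = -57981353/572*(-1/174544) = 57981353/99839168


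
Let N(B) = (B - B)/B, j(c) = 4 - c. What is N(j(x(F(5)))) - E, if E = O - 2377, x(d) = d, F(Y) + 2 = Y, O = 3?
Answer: 2374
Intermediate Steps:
F(Y) = -2 + Y
E = -2374 (E = 3 - 2377 = -2374)
N(B) = 0 (N(B) = 0/B = 0)
N(j(x(F(5)))) - E = 0 - 1*(-2374) = 0 + 2374 = 2374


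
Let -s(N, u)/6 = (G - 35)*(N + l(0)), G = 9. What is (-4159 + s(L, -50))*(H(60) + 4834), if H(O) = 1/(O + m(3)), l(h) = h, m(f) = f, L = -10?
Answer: -248811631/9 ≈ -2.7646e+7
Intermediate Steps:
H(O) = 1/(3 + O) (H(O) = 1/(O + 3) = 1/(3 + O))
s(N, u) = 156*N (s(N, u) = -6*(9 - 35)*(N + 0) = -(-156)*N = 156*N)
(-4159 + s(L, -50))*(H(60) + 4834) = (-4159 + 156*(-10))*(1/(3 + 60) + 4834) = (-4159 - 1560)*(1/63 + 4834) = -5719*(1/63 + 4834) = -5719*304543/63 = -248811631/9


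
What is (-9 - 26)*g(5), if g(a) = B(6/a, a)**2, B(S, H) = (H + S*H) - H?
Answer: -1260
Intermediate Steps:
B(S, H) = H*S (B(S, H) = (H + H*S) - H = H*S)
g(a) = 36 (g(a) = (a*(6/a))**2 = 6**2 = 36)
(-9 - 26)*g(5) = (-9 - 26)*36 = -35*36 = -1260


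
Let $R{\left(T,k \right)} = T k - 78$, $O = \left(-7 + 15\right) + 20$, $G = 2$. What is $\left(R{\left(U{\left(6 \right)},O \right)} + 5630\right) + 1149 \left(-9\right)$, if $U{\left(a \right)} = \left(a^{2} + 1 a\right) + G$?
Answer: $-3557$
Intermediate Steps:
$U{\left(a \right)} = 2 + a + a^{2}$ ($U{\left(a \right)} = \left(a^{2} + 1 a\right) + 2 = \left(a^{2} + a\right) + 2 = \left(a + a^{2}\right) + 2 = 2 + a + a^{2}$)
$O = 28$ ($O = 8 + 20 = 28$)
$R{\left(T,k \right)} = -78 + T k$
$\left(R{\left(U{\left(6 \right)},O \right)} + 5630\right) + 1149 \left(-9\right) = \left(\left(-78 + \left(2 + 6 + 6^{2}\right) 28\right) + 5630\right) + 1149 \left(-9\right) = \left(\left(-78 + \left(2 + 6 + 36\right) 28\right) + 5630\right) - 10341 = \left(\left(-78 + 44 \cdot 28\right) + 5630\right) - 10341 = \left(\left(-78 + 1232\right) + 5630\right) - 10341 = \left(1154 + 5630\right) - 10341 = 6784 - 10341 = -3557$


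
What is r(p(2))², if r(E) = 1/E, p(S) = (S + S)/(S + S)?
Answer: 1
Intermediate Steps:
p(S) = 1 (p(S) = (2*S)/((2*S)) = (2*S)*(1/(2*S)) = 1)
r(p(2))² = (1/1)² = 1² = 1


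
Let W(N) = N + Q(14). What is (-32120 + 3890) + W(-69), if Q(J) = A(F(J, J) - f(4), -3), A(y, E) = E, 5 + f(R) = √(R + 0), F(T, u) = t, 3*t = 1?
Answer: -28302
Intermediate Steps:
t = ⅓ (t = (⅓)*1 = ⅓ ≈ 0.33333)
F(T, u) = ⅓
f(R) = -5 + √R (f(R) = -5 + √(R + 0) = -5 + √R)
Q(J) = -3
W(N) = -3 + N (W(N) = N - 3 = -3 + N)
(-32120 + 3890) + W(-69) = (-32120 + 3890) + (-3 - 69) = -28230 - 72 = -28302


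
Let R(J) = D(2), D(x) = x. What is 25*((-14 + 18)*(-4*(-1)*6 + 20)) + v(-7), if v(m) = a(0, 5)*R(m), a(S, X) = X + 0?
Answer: 4410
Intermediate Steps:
a(S, X) = X
R(J) = 2
v(m) = 10 (v(m) = 5*2 = 10)
25*((-14 + 18)*(-4*(-1)*6 + 20)) + v(-7) = 25*((-14 + 18)*(-4*(-1)*6 + 20)) + 10 = 25*(4*(4*6 + 20)) + 10 = 25*(4*(24 + 20)) + 10 = 25*(4*44) + 10 = 25*176 + 10 = 4400 + 10 = 4410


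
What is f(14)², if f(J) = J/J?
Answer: 1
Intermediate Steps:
f(J) = 1
f(14)² = 1² = 1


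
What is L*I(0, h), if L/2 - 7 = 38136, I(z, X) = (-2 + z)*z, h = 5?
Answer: 0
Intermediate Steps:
I(z, X) = z*(-2 + z)
L = 76286 (L = 14 + 2*38136 = 14 + 76272 = 76286)
L*I(0, h) = 76286*(0*(-2 + 0)) = 76286*(0*(-2)) = 76286*0 = 0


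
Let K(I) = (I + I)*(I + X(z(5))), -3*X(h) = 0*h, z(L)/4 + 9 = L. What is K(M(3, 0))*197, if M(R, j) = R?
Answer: 3546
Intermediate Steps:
z(L) = -36 + 4*L
X(h) = 0 (X(h) = -0*h = -⅓*0 = 0)
K(I) = 2*I² (K(I) = (I + I)*(I + 0) = (2*I)*I = 2*I²)
K(M(3, 0))*197 = (2*3²)*197 = (2*9)*197 = 18*197 = 3546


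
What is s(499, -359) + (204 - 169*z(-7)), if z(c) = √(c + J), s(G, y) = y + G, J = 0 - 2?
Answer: 344 - 507*I ≈ 344.0 - 507.0*I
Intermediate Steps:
J = -2
s(G, y) = G + y
z(c) = √(-2 + c) (z(c) = √(c - 2) = √(-2 + c))
s(499, -359) + (204 - 169*z(-7)) = (499 - 359) + (204 - 169*√(-2 - 7)) = 140 + (204 - 507*I) = 344 - 507*I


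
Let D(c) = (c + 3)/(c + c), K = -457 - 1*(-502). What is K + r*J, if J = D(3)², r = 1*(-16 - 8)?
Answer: 21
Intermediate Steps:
r = -24 (r = 1*(-24) = -24)
K = 45 (K = -457 + 502 = 45)
D(c) = (3 + c)/(2*c) (D(c) = (3 + c)/((2*c)) = (3 + c)*(1/(2*c)) = (3 + c)/(2*c))
J = 1 (J = ((½)*(3 + 3)/3)² = ((½)*(⅓)*6)² = 1² = 1)
K + r*J = 45 - 24*1 = 45 - 24 = 21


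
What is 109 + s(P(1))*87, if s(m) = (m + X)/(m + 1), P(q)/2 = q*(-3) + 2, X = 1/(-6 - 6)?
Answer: 1161/4 ≈ 290.25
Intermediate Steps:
X = -1/12 (X = 1/(-12) = -1/12 ≈ -0.083333)
P(q) = 4 - 6*q (P(q) = 2*(q*(-3) + 2) = 2*(-3*q + 2) = 2*(2 - 3*q) = 4 - 6*q)
s(m) = (-1/12 + m)/(1 + m) (s(m) = (m - 1/12)/(m + 1) = (-1/12 + m)/(1 + m))
109 + s(P(1))*87 = 109 + ((-1/12 + (4 - 6*1))/(1 + (4 - 6*1)))*87 = 109 + ((-1/12 + (4 - 6))/(1 + (4 - 6)))*87 = 109 + ((-1/12 - 2)/(1 - 2))*87 = 109 + (-25/12/(-1))*87 = 109 - 1*(-25/12)*87 = 109 + (25/12)*87 = 109 + 725/4 = 1161/4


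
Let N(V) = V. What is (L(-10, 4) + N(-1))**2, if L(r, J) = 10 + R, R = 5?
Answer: 196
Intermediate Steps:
L(r, J) = 15 (L(r, J) = 10 + 5 = 15)
(L(-10, 4) + N(-1))**2 = (15 - 1)**2 = 14**2 = 196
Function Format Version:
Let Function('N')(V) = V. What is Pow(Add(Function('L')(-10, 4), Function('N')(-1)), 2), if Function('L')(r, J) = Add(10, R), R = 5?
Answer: 196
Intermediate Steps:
Function('L')(r, J) = 15 (Function('L')(r, J) = Add(10, 5) = 15)
Pow(Add(Function('L')(-10, 4), Function('N')(-1)), 2) = Pow(Add(15, -1), 2) = Pow(14, 2) = 196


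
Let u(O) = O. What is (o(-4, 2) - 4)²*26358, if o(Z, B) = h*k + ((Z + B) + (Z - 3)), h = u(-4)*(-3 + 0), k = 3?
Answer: 13943382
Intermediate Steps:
h = 12 (h = -4*(-3 + 0) = -4*(-3) = 12)
o(Z, B) = 33 + B + 2*Z (o(Z, B) = 12*3 + ((Z + B) + (Z - 3)) = 36 + ((B + Z) + (-3 + Z)) = 36 + (-3 + B + 2*Z) = 33 + B + 2*Z)
(o(-4, 2) - 4)²*26358 = ((33 + 2 + 2*(-4)) - 4)²*26358 = ((33 + 2 - 8) - 4)²*26358 = (27 - 4)²*26358 = 23²*26358 = 529*26358 = 13943382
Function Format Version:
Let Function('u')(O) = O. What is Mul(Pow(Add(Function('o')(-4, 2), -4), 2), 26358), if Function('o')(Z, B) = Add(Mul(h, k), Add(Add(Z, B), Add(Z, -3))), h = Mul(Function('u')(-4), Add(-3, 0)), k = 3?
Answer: 13943382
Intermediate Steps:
h = 12 (h = Mul(-4, Add(-3, 0)) = Mul(-4, -3) = 12)
Function('o')(Z, B) = Add(33, B, Mul(2, Z)) (Function('o')(Z, B) = Add(Mul(12, 3), Add(Add(Z, B), Add(Z, -3))) = Add(36, Add(Add(B, Z), Add(-3, Z))) = Add(36, Add(-3, B, Mul(2, Z))) = Add(33, B, Mul(2, Z)))
Mul(Pow(Add(Function('o')(-4, 2), -4), 2), 26358) = Mul(Pow(Add(Add(33, 2, Mul(2, -4)), -4), 2), 26358) = Mul(Pow(Add(Add(33, 2, -8), -4), 2), 26358) = Mul(Pow(Add(27, -4), 2), 26358) = Mul(Pow(23, 2), 26358) = Mul(529, 26358) = 13943382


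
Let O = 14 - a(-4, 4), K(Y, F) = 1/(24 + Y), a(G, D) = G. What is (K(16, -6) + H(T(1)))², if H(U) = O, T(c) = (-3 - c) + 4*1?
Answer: 519841/1600 ≈ 324.90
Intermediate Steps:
T(c) = 1 - c (T(c) = (-3 - c) + 4 = 1 - c)
O = 18 (O = 14 - 1*(-4) = 14 + 4 = 18)
H(U) = 18
(K(16, -6) + H(T(1)))² = (1/(24 + 16) + 18)² = (1/40 + 18)² = (721/40)² = 519841/1600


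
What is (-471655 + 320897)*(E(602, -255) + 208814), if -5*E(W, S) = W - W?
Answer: -31480381012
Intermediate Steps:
E(W, S) = 0 (E(W, S) = -(W - W)/5 = -1/5*0 = 0)
(-471655 + 320897)*(E(602, -255) + 208814) = (-471655 + 320897)*(0 + 208814) = -150758*208814 = -31480381012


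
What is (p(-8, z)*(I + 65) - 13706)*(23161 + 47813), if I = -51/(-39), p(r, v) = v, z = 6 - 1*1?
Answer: -12340107432/13 ≈ -9.4924e+8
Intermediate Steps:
z = 5 (z = 6 - 1 = 5)
I = 17/13 (I = -51*(-1/39) = 17/13 ≈ 1.3077)
(p(-8, z)*(I + 65) - 13706)*(23161 + 47813) = (5*(17/13 + 65) - 13706)*(23161 + 47813) = (5*(862/13) - 13706)*70974 = (4310/13 - 13706)*70974 = -173868/13*70974 = -12340107432/13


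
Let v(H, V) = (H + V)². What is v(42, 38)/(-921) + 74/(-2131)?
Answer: -13706554/1962651 ≈ -6.9837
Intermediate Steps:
v(42, 38)/(-921) + 74/(-2131) = (42 + 38)²/(-921) + 74/(-2131) = 80²*(-1/921) + 74*(-1/2131) = 6400*(-1/921) - 74/2131 = -6400/921 - 74/2131 = -13706554/1962651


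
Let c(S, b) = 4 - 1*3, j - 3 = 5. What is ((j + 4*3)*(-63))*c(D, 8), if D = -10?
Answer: -1260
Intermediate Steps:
j = 8 (j = 3 + 5 = 8)
c(S, b) = 1 (c(S, b) = 4 - 3 = 1)
((j + 4*3)*(-63))*c(D, 8) = ((8 + 4*3)*(-63))*1 = ((8 + 12)*(-63))*1 = (20*(-63))*1 = -1260*1 = -1260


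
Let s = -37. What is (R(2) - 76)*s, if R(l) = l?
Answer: 2738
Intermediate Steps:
(R(2) - 76)*s = (2 - 76)*(-37) = -74*(-37) = 2738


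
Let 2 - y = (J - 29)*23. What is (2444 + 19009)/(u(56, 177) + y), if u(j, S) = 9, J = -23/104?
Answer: 2231112/71041 ≈ 31.406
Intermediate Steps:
J = -23/104 (J = -23*1/104 = -23/104 ≈ -0.22115)
y = 70105/104 (y = 2 - (-23/104 - 29)*23 = 2 - (-3039)*23/104 = 2 - 1*(-69897/104) = 2 + 69897/104 = 70105/104 ≈ 674.09)
(2444 + 19009)/(u(56, 177) + y) = (2444 + 19009)/(9 + 70105/104) = 21453/(71041/104) = 21453*(104/71041) = 2231112/71041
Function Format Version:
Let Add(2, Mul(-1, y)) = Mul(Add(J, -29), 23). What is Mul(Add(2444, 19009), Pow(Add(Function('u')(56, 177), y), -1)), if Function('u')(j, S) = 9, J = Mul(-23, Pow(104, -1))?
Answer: Rational(2231112, 71041) ≈ 31.406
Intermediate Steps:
J = Rational(-23, 104) (J = Mul(-23, Rational(1, 104)) = Rational(-23, 104) ≈ -0.22115)
y = Rational(70105, 104) (y = Add(2, Mul(-1, Mul(Add(Rational(-23, 104), -29), 23))) = Add(2, Mul(-1, Mul(Rational(-3039, 104), 23))) = Add(2, Mul(-1, Rational(-69897, 104))) = Add(2, Rational(69897, 104)) = Rational(70105, 104) ≈ 674.09)
Mul(Add(2444, 19009), Pow(Add(Function('u')(56, 177), y), -1)) = Mul(Add(2444, 19009), Pow(Add(9, Rational(70105, 104)), -1)) = Mul(21453, Pow(Rational(71041, 104), -1)) = Mul(21453, Rational(104, 71041)) = Rational(2231112, 71041)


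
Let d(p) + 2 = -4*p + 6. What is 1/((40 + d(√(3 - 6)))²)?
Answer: I/(32*(11*√3 + 59*I)) ≈ 0.00047964 + 0.00015489*I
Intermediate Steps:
d(p) = 4 - 4*p (d(p) = -2 + (-4*p + 6) = -2 + (6 - 4*p) = 4 - 4*p)
1/((40 + d(√(3 - 6)))²) = 1/((40 + (4 - 4*√(3 - 6)))²) = 1/((40 + (4 - 4*I*√3))²) = 1/((44 - 4*I*√3)²) = (44 - 4*I*√3)⁻²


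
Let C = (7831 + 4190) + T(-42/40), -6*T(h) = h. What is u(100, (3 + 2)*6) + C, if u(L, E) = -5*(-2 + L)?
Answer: 461247/40 ≈ 11531.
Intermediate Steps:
T(h) = -h/6
u(L, E) = 10 - 5*L
C = 480847/40 (C = (7831 + 4190) - (-7)/40 = 12021 - (-7)/40 = 12021 - 1/6*(-21/20) = 12021 + 7/40 = 480847/40 ≈ 12021.)
u(100, (3 + 2)*6) + C = (10 - 5*100) + 480847/40 = (10 - 500) + 480847/40 = -490 + 480847/40 = 461247/40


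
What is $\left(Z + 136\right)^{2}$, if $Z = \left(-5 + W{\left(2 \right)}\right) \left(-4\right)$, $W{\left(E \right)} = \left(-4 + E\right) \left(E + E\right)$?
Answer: $35344$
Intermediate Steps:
$W{\left(E \right)} = 2 E \left(-4 + E\right)$ ($W{\left(E \right)} = \left(-4 + E\right) 2 E = 2 E \left(-4 + E\right)$)
$Z = 52$ ($Z = \left(-5 + 2 \cdot 2 \left(-4 + 2\right)\right) \left(-4\right) = \left(-5 + 2 \cdot 2 \left(-2\right)\right) \left(-4\right) = \left(-5 - 8\right) \left(-4\right) = \left(-13\right) \left(-4\right) = 52$)
$\left(Z + 136\right)^{2} = \left(52 + 136\right)^{2} = 188^{2} = 35344$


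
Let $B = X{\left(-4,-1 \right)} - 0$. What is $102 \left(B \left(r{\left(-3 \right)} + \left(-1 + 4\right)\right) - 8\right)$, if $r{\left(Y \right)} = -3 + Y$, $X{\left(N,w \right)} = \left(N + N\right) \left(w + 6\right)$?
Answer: $11424$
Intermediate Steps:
$X{\left(N,w \right)} = 2 N \left(6 + w\right)$
$B = -40$ ($B = 2 \left(-4\right) \left(6 - 1\right) - 0 = 2 \left(-4\right) 5 + 0 = -40 + 0 = -40$)
$102 \left(B \left(r{\left(-3 \right)} + \left(-1 + 4\right)\right) - 8\right) = 102 \left(- 40 \left(\left(-3 - 3\right) + \left(-1 + 4\right)\right) - 8\right) = 102 \left(- 40 \left(-6 + 3\right) - 8\right) = 102 \left(\left(-40\right) \left(-3\right) - 8\right) = 102 \left(120 - 8\right) = 102 \cdot 112 = 11424$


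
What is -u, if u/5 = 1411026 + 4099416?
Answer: -27552210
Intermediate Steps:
u = 27552210 (u = 5*(1411026 + 4099416) = 5*5510442 = 27552210)
-u = -1*27552210 = -27552210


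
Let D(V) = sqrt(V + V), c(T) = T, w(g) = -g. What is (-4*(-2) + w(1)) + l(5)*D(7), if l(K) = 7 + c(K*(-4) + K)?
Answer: 7 - 8*sqrt(14) ≈ -22.933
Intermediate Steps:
D(V) = sqrt(2)*sqrt(V) (D(V) = sqrt(2*V) = sqrt(2)*sqrt(V))
l(K) = 7 - 3*K (l(K) = 7 + (K*(-4) + K) = 7 + (-4*K + K) = 7 - 3*K)
(-4*(-2) + w(1)) + l(5)*D(7) = (-4*(-2) - 1*1) + (7 - 3*5)*(sqrt(2)*sqrt(7)) = (8 - 1) + (7 - 15)*sqrt(14) = 7 - 8*sqrt(14)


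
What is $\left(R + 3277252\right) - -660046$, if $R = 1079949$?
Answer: $5017247$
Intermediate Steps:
$\left(R + 3277252\right) - -660046 = \left(1079949 + 3277252\right) - -660046 = 4357201 + \left(-38 + 660084\right) = 4357201 + 660046 = 5017247$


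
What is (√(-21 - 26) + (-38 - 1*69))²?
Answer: (107 - I*√47)² ≈ 11402.0 - 1467.1*I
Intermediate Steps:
(√(-21 - 26) + (-38 - 1*69))² = (√(-47) + (-38 - 69))² = (I*√47 - 107)² = (-107 + I*√47)²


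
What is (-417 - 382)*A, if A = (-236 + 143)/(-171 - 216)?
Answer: -24769/129 ≈ -192.01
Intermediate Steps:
A = 31/129 (A = -93/(-387) = -93*(-1/387) = 31/129 ≈ 0.24031)
(-417 - 382)*A = (-417 - 382)*(31/129) = -799*31/129 = -24769/129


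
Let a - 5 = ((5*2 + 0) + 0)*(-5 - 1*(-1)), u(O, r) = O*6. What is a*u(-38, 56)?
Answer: 7980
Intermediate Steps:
u(O, r) = 6*O
a = -35 (a = 5 + ((5*2 + 0) + 0)*(-5 - 1*(-1)) = 5 + ((10 + 0) + 0)*(-5 + 1) = 5 + (10 + 0)*(-4) = 5 + 10*(-4) = 5 - 40 = -35)
a*u(-38, 56) = -210*(-38) = -35*(-228) = 7980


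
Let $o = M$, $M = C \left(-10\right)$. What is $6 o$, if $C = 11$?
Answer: $-660$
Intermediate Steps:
$M = -110$ ($M = 11 \left(-10\right) = -110$)
$o = -110$
$6 o = 6 \left(-110\right) = -660$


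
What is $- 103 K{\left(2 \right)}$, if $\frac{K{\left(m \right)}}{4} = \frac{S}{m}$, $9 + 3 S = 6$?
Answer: $206$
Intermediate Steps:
$S = -1$ ($S = -3 + \frac{1}{3} \cdot 6 = -3 + 2 = -1$)
$K{\left(m \right)} = - \frac{4}{m}$ ($K{\left(m \right)} = 4 \left(- \frac{1}{m}\right) = - \frac{4}{m}$)
$- 103 K{\left(2 \right)} = - 103 \left(- \frac{4}{2}\right) = - 103 \left(\left(-4\right) \frac{1}{2}\right) = \left(-103\right) \left(-2\right) = 206$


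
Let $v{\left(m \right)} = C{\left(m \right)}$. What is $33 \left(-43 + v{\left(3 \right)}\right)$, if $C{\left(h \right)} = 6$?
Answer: $-1221$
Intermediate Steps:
$v{\left(m \right)} = 6$
$33 \left(-43 + v{\left(3 \right)}\right) = 33 \left(-43 + 6\right) = 33 \left(-37\right) = -1221$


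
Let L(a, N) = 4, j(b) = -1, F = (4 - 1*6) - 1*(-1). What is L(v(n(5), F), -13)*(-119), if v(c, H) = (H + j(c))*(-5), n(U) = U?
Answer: -476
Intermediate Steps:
F = -1 (F = (4 - 6) + 1 = -2 + 1 = -1)
v(c, H) = 5 - 5*H (v(c, H) = (H - 1)*(-5) = (-1 + H)*(-5) = 5 - 5*H)
L(v(n(5), F), -13)*(-119) = 4*(-119) = -476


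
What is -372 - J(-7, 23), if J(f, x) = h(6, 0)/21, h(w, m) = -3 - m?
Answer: -2603/7 ≈ -371.86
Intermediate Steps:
J(f, x) = -1/7 (J(f, x) = (-3 - 1*0)/21 = (-3 + 0)*(1/21) = -3*1/21 = -1/7)
-372 - J(-7, 23) = -372 - 1*(-1/7) = -372 + 1/7 = -2603/7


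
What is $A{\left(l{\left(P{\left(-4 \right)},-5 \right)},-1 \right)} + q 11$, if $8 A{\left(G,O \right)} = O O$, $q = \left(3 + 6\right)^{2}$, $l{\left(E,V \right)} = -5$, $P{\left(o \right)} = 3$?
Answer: $\frac{7129}{8} \approx 891.13$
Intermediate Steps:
$q = 81$ ($q = 9^{2} = 81$)
$A{\left(G,O \right)} = \frac{O^{2}}{8}$ ($A{\left(G,O \right)} = \frac{O O}{8} = \frac{O^{2}}{8}$)
$A{\left(l{\left(P{\left(-4 \right)},-5 \right)},-1 \right)} + q 11 = \frac{\left(-1\right)^{2}}{8} + 81 \cdot 11 = \frac{1}{8} \cdot 1 + 891 = \frac{1}{8} + 891 = \frac{7129}{8}$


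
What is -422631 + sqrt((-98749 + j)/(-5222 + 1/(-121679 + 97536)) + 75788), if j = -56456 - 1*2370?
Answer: -422631 + sqrt(1205117903045314083167)/126074747 ≈ -4.2236e+5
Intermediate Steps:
j = -58826 (j = -56456 - 2370 = -58826)
-422631 + sqrt((-98749 + j)/(-5222 + 1/(-121679 + 97536)) + 75788) = -422631 + sqrt((-98749 - 58826)/(-5222 + 1/(-121679 + 97536)) + 75788) = -422631 + sqrt(-157575/(-5222 + 1/(-24143)) + 75788) = -422631 + sqrt(-157575/(-5222 - 1/24143) + 75788) = -422631 + sqrt(-157575/(-126074747/24143) + 75788) = -422631 + sqrt(-157575*(-24143/126074747) + 75788) = -422631 + sqrt(3804333225/126074747 + 75788) = -422631 + sqrt(9558757258861/126074747) = -422631 + sqrt(1205117903045314083167)/126074747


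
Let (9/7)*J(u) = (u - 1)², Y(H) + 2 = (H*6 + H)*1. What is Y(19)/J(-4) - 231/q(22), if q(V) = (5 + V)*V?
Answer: 19997/3150 ≈ 6.3483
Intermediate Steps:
q(V) = V*(5 + V)
Y(H) = -2 + 7*H (Y(H) = -2 + (H*6 + H)*1 = -2 + (6*H + H)*1 = -2 + (7*H)*1 = -2 + 7*H)
J(u) = 7*(-1 + u)²/9 (J(u) = 7*(u - 1)²/9 = 7*(-1 + u)²/9)
Y(19)/J(-4) - 231/q(22) = (-2 + 7*19)/((7*(-1 - 4)²/9)) - 231*1/(22*(5 + 22)) = (-2 + 133)/(((7/9)*(-5)²)) - 231/(22*27) = 131/(((7/9)*25)) - 231/594 = 131/(175/9) - 231*1/594 = 131*(9/175) - 7/18 = 1179/175 - 7/18 = 19997/3150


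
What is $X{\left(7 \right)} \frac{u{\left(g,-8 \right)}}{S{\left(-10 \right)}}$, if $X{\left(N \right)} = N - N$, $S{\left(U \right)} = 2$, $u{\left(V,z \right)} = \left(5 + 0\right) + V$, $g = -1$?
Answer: $0$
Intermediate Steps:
$u{\left(V,z \right)} = 5 + V$
$X{\left(N \right)} = 0$
$X{\left(7 \right)} \frac{u{\left(g,-8 \right)}}{S{\left(-10 \right)}} = 0 \frac{5 - 1}{2} = 0 \cdot 4 \cdot \frac{1}{2} = 0 \cdot 2 = 0$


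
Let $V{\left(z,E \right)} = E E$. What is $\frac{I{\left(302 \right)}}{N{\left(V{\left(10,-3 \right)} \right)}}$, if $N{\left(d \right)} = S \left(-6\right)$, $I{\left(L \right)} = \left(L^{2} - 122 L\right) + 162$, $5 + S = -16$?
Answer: $\frac{3029}{7} \approx 432.71$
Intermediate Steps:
$S = -21$ ($S = -5 - 16 = -21$)
$V{\left(z,E \right)} = E^{2}$
$I{\left(L \right)} = 162 + L^{2} - 122 L$
$N{\left(d \right)} = 126$ ($N{\left(d \right)} = \left(-21\right) \left(-6\right) = 126$)
$\frac{I{\left(302 \right)}}{N{\left(V{\left(10,-3 \right)} \right)}} = \frac{162 + 302^{2} - 36844}{126} = \left(162 + 91204 - 36844\right) \frac{1}{126} = 54522 \cdot \frac{1}{126} = \frac{3029}{7}$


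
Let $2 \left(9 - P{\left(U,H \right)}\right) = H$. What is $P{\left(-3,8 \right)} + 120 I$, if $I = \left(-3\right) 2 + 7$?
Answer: $125$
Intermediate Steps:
$P{\left(U,H \right)} = 9 - \frac{H}{2}$
$I = 1$ ($I = -6 + 7 = 1$)
$P{\left(-3,8 \right)} + 120 I = \left(9 - 4\right) + 120 \cdot 1 = \left(9 - 4\right) + 120 = 5 + 120 = 125$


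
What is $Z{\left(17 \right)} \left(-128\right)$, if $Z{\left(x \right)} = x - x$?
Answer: $0$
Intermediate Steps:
$Z{\left(x \right)} = 0$
$Z{\left(17 \right)} \left(-128\right) = 0 \left(-128\right) = 0$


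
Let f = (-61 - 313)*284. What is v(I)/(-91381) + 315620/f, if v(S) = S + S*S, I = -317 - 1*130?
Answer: -12504276353/2426531074 ≈ -5.1532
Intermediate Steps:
f = -106216 (f = -374*284 = -106216)
I = -447 (I = -317 - 130 = -447)
v(S) = S + S**2
v(I)/(-91381) + 315620/f = -447*(1 - 447)/(-91381) + 315620/(-106216) = -447*(-446)*(-1/91381) + 315620*(-1/106216) = 199362*(-1/91381) - 78905/26554 = -199362/91381 - 78905/26554 = -12504276353/2426531074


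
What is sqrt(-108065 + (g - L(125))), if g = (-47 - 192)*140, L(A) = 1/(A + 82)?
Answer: 2*I*sqrt(168450137)/69 ≈ 376.2*I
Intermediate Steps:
L(A) = 1/(82 + A)
g = -33460 (g = -239*140 = -33460)
sqrt(-108065 + (g - L(125))) = sqrt(-108065 + (-33460 - 1/(82 + 125))) = sqrt(-108065 + (-33460 - 1/207)) = sqrt(-108065 - 6926221/207) = sqrt(-29295676/207) = 2*I*sqrt(168450137)/69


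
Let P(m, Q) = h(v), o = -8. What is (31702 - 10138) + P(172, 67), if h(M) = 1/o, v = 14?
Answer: 172511/8 ≈ 21564.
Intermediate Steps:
h(M) = -⅛ (h(M) = 1/(-8) = -⅛)
P(m, Q) = -⅛
(31702 - 10138) + P(172, 67) = (31702 - 10138) - ⅛ = 21564 - ⅛ = 172511/8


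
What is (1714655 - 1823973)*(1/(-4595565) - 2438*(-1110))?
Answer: -1359525227492351282/4595565 ≈ -2.9583e+11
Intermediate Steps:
(1714655 - 1823973)*(1/(-4595565) - 2438*(-1110)) = -109318*(-1/4595565 + 2706180) = -109318*12436426091699/4595565 = -1359525227492351282/4595565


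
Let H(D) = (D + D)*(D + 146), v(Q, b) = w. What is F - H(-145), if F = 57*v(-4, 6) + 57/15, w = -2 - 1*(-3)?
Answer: 1754/5 ≈ 350.80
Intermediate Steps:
w = 1 (w = -2 + 3 = 1)
v(Q, b) = 1
H(D) = 2*D*(146 + D) (H(D) = (2*D)*(146 + D) = 2*D*(146 + D))
F = 304/5 (F = 57*1 + 57/15 = 57 + 57*(1/15) = 57 + 19/5 = 304/5 ≈ 60.800)
F - H(-145) = 304/5 - 2*(-145)*(146 - 145) = 304/5 - 2*(-145) = 304/5 - 1*(-290) = 304/5 + 290 = 1754/5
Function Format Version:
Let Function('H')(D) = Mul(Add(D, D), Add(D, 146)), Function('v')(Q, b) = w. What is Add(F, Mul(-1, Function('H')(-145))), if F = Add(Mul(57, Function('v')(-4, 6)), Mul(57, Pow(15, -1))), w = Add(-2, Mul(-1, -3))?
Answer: Rational(1754, 5) ≈ 350.80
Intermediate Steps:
w = 1 (w = Add(-2, 3) = 1)
Function('v')(Q, b) = 1
Function('H')(D) = Mul(2, D, Add(146, D)) (Function('H')(D) = Mul(Mul(2, D), Add(146, D)) = Mul(2, D, Add(146, D)))
F = Rational(304, 5) (F = Add(Mul(57, 1), Mul(57, Pow(15, -1))) = Add(57, Mul(57, Rational(1, 15))) = Add(57, Rational(19, 5)) = Rational(304, 5) ≈ 60.800)
Add(F, Mul(-1, Function('H')(-145))) = Add(Rational(304, 5), Mul(-1, Mul(2, -145, Add(146, -145)))) = Add(Rational(304, 5), Mul(-1, Mul(2, -145, 1))) = Add(Rational(304, 5), Mul(-1, -290)) = Add(Rational(304, 5), 290) = Rational(1754, 5)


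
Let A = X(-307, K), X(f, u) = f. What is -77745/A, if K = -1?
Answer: 77745/307 ≈ 253.24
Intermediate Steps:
A = -307
-77745/A = -77745/(-307) = -77745*(-1/307) = 77745/307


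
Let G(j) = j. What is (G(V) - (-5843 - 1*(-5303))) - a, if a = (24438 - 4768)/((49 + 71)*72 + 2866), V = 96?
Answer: 3649073/5753 ≈ 634.29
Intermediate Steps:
a = 9835/5753 (a = 19670/(120*72 + 2866) = 19670/(8640 + 2866) = 19670/11506 = 19670*(1/11506) = 9835/5753 ≈ 1.7095)
(G(V) - (-5843 - 1*(-5303))) - a = (96 - (-5843 - 1*(-5303))) - 1*9835/5753 = (96 - (-5843 + 5303)) - 9835/5753 = (96 - 1*(-540)) - 9835/5753 = (96 + 540) - 9835/5753 = 636 - 9835/5753 = 3649073/5753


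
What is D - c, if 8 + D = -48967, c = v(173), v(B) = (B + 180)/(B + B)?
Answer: -16945703/346 ≈ -48976.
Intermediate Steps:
v(B) = (180 + B)/(2*B) (v(B) = (180 + B)/((2*B)) = (180 + B)*(1/(2*B)) = (180 + B)/(2*B))
c = 353/346 (c = (½)*(180 + 173)/173 = (½)*(1/173)*353 = 353/346 ≈ 1.0202)
D = -48975 (D = -8 - 48967 = -48975)
D - c = -48975 - 1*353/346 = -48975 - 353/346 = -16945703/346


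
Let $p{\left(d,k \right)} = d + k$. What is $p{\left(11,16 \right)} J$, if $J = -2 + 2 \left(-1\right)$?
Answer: $-108$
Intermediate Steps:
$J = -4$ ($J = -2 - 2 = -4$)
$p{\left(11,16 \right)} J = \left(11 + 16\right) \left(-4\right) = 27 \left(-4\right) = -108$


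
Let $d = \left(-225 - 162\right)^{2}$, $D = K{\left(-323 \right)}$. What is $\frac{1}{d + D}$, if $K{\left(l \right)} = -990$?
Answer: $\frac{1}{148779} \approx 6.7214 \cdot 10^{-6}$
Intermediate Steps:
$D = -990$
$d = 149769$ ($d = \left(-387\right)^{2} = 149769$)
$\frac{1}{d + D} = \frac{1}{149769 - 990} = \frac{1}{148779}$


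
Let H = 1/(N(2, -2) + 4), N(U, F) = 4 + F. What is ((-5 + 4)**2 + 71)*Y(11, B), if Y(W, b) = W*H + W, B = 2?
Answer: 924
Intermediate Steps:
H = 1/6 (H = 1/((4 - 2) + 4) = 1/(2 + 4) = 1/6 ≈ 0.16667)
Y(W, b) = 7*W/6 (Y(W, b) = W*(1/6) + W = W/6 + W = 7*W/6)
((-5 + 4)**2 + 71)*Y(11, B) = ((-5 + 4)**2 + 71)*((7/6)*11) = ((-1)**2 + 71)*(77/6) = (1 + 71)*(77/6) = 72*(77/6) = 924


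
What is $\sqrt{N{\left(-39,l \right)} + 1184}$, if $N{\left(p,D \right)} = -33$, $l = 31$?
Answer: $\sqrt{1151} \approx 33.926$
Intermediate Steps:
$\sqrt{N{\left(-39,l \right)} + 1184} = \sqrt{-33 + 1184} = \sqrt{1151}$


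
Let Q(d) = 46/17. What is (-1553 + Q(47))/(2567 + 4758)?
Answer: -5271/24905 ≈ -0.21164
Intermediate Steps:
Q(d) = 46/17 (Q(d) = 46*(1/17) = 46/17)
(-1553 + Q(47))/(2567 + 4758) = (-1553 + 46/17)/(2567 + 4758) = -26355/17/7325 = -26355/17*1/7325 = -5271/24905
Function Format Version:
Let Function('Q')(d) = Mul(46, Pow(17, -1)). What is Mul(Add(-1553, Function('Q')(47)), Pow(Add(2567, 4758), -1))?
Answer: Rational(-5271, 24905) ≈ -0.21164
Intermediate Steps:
Function('Q')(d) = Rational(46, 17) (Function('Q')(d) = Mul(46, Rational(1, 17)) = Rational(46, 17))
Mul(Add(-1553, Function('Q')(47)), Pow(Add(2567, 4758), -1)) = Mul(Add(-1553, Rational(46, 17)), Pow(Add(2567, 4758), -1)) = Mul(Rational(-26355, 17), Pow(7325, -1)) = Mul(Rational(-26355, 17), Rational(1, 7325)) = Rational(-5271, 24905)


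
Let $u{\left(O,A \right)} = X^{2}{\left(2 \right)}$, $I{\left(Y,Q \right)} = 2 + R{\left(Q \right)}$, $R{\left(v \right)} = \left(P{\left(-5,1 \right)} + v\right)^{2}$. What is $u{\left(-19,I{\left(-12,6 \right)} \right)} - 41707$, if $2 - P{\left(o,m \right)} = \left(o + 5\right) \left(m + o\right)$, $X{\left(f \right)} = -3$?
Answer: $-41698$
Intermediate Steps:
$P{\left(o,m \right)} = 2 - \left(5 + o\right) \left(m + o\right)$ ($P{\left(o,m \right)} = 2 - \left(o + 5\right) \left(m + o\right) = 2 - \left(5 + o\right) \left(m + o\right)$)
$R{\left(v \right)} = \left(2 + v\right)^{2}$ ($R{\left(v \right)} = \left(\left(2 - \left(-5\right)^{2} - 5 - -25 - 1 \left(-5\right)\right) + v\right)^{2} = \left(\left(2 - 25 - 5 + 25 + 5\right) + v\right)^{2} = \left(2 + v\right)^{2}$)
$I{\left(Y,Q \right)} = 2 + \left(2 + Q\right)^{2}$
$u{\left(O,A \right)} = 9$ ($u{\left(O,A \right)} = \left(-3\right)^{2} = 9$)
$u{\left(-19,I{\left(-12,6 \right)} \right)} - 41707 = 9 - 41707 = -41698$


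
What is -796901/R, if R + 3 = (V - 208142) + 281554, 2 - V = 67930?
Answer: -113843/783 ≈ -145.39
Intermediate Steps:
V = -67928 (V = 2 - 1*67930 = 2 - 67930 = -67928)
R = 5481 (R = -3 + ((-67928 - 208142) + 281554) = -3 + (-276070 + 281554) = -3 + 5484 = 5481)
-796901/R = -796901/5481 = -796901*1/5481 = -113843/783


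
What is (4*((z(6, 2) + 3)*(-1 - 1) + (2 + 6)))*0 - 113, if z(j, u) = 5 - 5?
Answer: -113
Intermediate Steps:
z(j, u) = 0
(4*((z(6, 2) + 3)*(-1 - 1) + (2 + 6)))*0 - 113 = (4*((0 + 3)*(-1 - 1) + (2 + 6)))*0 - 113 = (4*(3*(-2) + 8))*0 - 113 = (4*(-6 + 8))*0 - 113 = (4*2)*0 - 113 = 8*0 - 113 = 0 - 113 = -113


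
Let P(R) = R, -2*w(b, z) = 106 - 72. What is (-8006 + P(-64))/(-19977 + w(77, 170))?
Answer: 4035/9997 ≈ 0.40362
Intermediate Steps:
w(b, z) = -17 (w(b, z) = -(106 - 72)/2 = -½*34 = -17)
(-8006 + P(-64))/(-19977 + w(77, 170)) = (-8006 - 64)/(-19977 - 17) = -8070/(-19994) = -8070*(-1/19994) = 4035/9997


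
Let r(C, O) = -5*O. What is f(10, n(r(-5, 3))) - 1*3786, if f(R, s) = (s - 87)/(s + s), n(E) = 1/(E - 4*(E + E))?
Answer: -8353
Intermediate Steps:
n(E) = -1/(7*E) (n(E) = 1/(E - 8*E) = 1/(-7*E) = -1/(7*E))
f(R, s) = (-87 + s)/(2*s) (f(R, s) = (-87 + s)/((2*s)) = (-87 + s)*(1/(2*s)) = (-87 + s)/(2*s))
f(10, n(r(-5, 3))) - 1*3786 = (-87 - 1/(7*((-5*3))))/(2*((-1/(7*((-5*3)))))) - 1*3786 = (-87 - ⅐/(-15))/(2*((-⅐/(-15)))) - 3786 = (-87 - ⅐*(-1/15))/(2*((-⅐*(-1/15)))) - 3786 = (-87 + 1/105)/(2*(1/105)) - 3786 = (½)*105*(-9134/105) - 3786 = -4567 - 3786 = -8353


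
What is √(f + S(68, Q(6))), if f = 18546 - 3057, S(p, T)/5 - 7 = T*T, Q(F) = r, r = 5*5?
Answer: √18649 ≈ 136.56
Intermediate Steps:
r = 25
Q(F) = 25
S(p, T) = 35 + 5*T² (S(p, T) = 35 + 5*(T*T) = 35 + 5*T²)
f = 15489
√(f + S(68, Q(6))) = √(15489 + (35 + 5*25²)) = √(15489 + (35 + 5*625)) = √(15489 + (35 + 3125)) = √(15489 + 3160) = √18649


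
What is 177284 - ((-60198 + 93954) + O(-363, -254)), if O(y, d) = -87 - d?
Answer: 143361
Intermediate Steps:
177284 - ((-60198 + 93954) + O(-363, -254)) = 177284 - ((-60198 + 93954) + (-87 - 1*(-254))) = 177284 - (33756 + (-87 + 254)) = 177284 - (33756 + 167) = 177284 - 1*33923 = 177284 - 33923 = 143361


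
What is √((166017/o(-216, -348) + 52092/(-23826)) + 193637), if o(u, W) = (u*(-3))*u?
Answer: √394621602772661/45144 ≈ 440.04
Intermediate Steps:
o(u, W) = -3*u² (o(u, W) = (-3*u)*u = -3*u²)
√((166017/o(-216, -348) + 52092/(-23826)) + 193637) = √((166017/((-3*(-216)²)) + 52092/(-23826)) + 193637) = √((166017/((-3*46656)) + 52092*(-1/23826)) + 193637) = √((166017/(-139968) - 8682/3971) + 193637) = √((166017*(-1/139968) - 8682/3971) + 193637) = √((-55339/46656 - 8682/3971) + 193637) = √(-624818561/185270976 + 193637) = √(35874691161151/185270976) = √394621602772661/45144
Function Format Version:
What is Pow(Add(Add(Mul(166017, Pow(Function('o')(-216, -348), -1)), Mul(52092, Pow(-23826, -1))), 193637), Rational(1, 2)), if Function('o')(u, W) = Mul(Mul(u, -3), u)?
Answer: Mul(Rational(1, 45144), Pow(394621602772661, Rational(1, 2))) ≈ 440.04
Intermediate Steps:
Function('o')(u, W) = Mul(-3, Pow(u, 2)) (Function('o')(u, W) = Mul(Mul(-3, u), u) = Mul(-3, Pow(u, 2)))
Pow(Add(Add(Mul(166017, Pow(Function('o')(-216, -348), -1)), Mul(52092, Pow(-23826, -1))), 193637), Rational(1, 2)) = Pow(Add(Add(Mul(166017, Pow(Mul(-3, Pow(-216, 2)), -1)), Mul(52092, Pow(-23826, -1))), 193637), Rational(1, 2)) = Pow(Add(Add(Mul(166017, Pow(Mul(-3, 46656), -1)), Mul(52092, Rational(-1, 23826))), 193637), Rational(1, 2)) = Pow(Add(Add(Mul(166017, Pow(-139968, -1)), Rational(-8682, 3971)), 193637), Rational(1, 2)) = Pow(Add(Add(Mul(166017, Rational(-1, 139968)), Rational(-8682, 3971)), 193637), Rational(1, 2)) = Pow(Add(Add(Rational(-55339, 46656), Rational(-8682, 3971)), 193637), Rational(1, 2)) = Pow(Add(Rational(-624818561, 185270976), 193637), Rational(1, 2)) = Pow(Rational(35874691161151, 185270976), Rational(1, 2)) = Mul(Rational(1, 45144), Pow(394621602772661, Rational(1, 2)))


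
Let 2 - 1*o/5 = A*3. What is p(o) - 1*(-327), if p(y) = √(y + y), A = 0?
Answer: 327 + 2*√5 ≈ 331.47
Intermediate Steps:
o = 10 (o = 10 - 0*3 = 10 - 5*0 = 10 + 0 = 10)
p(y) = √2*√y (p(y) = √(2*y) = √2*√y)
p(o) - 1*(-327) = √2*√10 - 1*(-327) = 2*√5 + 327 = 327 + 2*√5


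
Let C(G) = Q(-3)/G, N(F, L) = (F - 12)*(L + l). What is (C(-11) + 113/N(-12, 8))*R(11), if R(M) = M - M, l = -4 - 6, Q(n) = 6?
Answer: 0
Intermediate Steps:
l = -10
R(M) = 0
N(F, L) = (-12 + F)*(-10 + L) (N(F, L) = (F - 12)*(L - 10) = (-12 + F)*(-10 + L))
C(G) = 6/G
(C(-11) + 113/N(-12, 8))*R(11) = (6/(-11) + 113/(120 - 12*8 - 10*(-12) - 12*8))*0 = (6*(-1/11) + 113/(120 - 96 + 120 - 96))*0 = (-6/11 + 113/48)*0 = (955/528)*0 = 0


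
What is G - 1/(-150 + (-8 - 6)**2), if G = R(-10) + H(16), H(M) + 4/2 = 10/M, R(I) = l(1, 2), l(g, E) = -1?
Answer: -441/184 ≈ -2.3967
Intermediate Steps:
R(I) = -1
H(M) = -2 + 10/M
G = -19/8 (G = -1 + (-2 + 10/16) = -1 + (-2 + 10*(1/16)) = -1 + (-2 + 5/8) = -1 - 11/8 = -19/8 ≈ -2.3750)
G - 1/(-150 + (-8 - 6)**2) = -19/8 - 1/(-150 + (-8 - 6)**2) = -19/8 - 1/(-150 + (-14)**2) = -19/8 - 1/(-150 + 196) = -19/8 - 1/46 = -441/184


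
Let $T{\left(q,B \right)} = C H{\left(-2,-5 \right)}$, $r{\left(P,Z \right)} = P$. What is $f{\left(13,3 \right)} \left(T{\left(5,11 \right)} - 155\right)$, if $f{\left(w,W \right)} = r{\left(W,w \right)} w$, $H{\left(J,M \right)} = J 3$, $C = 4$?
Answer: $-6981$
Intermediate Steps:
$H{\left(J,M \right)} = 3 J$
$f{\left(w,W \right)} = W w$
$T{\left(q,B \right)} = -24$ ($T{\left(q,B \right)} = 4 \cdot 3 \left(-2\right) = 4 \left(-6\right) = -24$)
$f{\left(13,3 \right)} \left(T{\left(5,11 \right)} - 155\right) = 3 \cdot 13 \left(-24 - 155\right) = 39 \left(-179\right) = -6981$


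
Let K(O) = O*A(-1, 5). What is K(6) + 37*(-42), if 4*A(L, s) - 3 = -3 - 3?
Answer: -3117/2 ≈ -1558.5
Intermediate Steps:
A(L, s) = -3/4 (A(L, s) = 3/4 + (-3 - 3)/4 = 3/4 + (1/4)*(-6) = 3/4 - 3/2 = -3/4)
K(O) = -3*O/4 (K(O) = O*(-3/4) = -3*O/4)
K(6) + 37*(-42) = -3/4*6 + 37*(-42) = -9/2 - 1554 = -3117/2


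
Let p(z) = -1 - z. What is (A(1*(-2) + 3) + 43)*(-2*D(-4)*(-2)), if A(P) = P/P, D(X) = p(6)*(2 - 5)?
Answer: 3696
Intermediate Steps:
D(X) = 21 (D(X) = (-1 - 1*6)*(2 - 5) = (-1 - 6)*(-3) = -7*(-3) = 21)
A(P) = 1
(A(1*(-2) + 3) + 43)*(-2*D(-4)*(-2)) = (1 + 43)*(-2*21*(-2)) = 44*(-42*(-2)) = 44*84 = 3696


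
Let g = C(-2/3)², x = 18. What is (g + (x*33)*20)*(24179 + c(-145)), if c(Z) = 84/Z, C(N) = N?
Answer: 374861750804/1305 ≈ 2.8725e+8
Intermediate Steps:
g = 4/9 (g = (-2/3)² = (-2*⅓)² = (-⅔)² = 4/9 ≈ 0.44444)
(g + (x*33)*20)*(24179 + c(-145)) = (4/9 + (18*33)*20)*(24179 + 84/(-145)) = (4/9 + 594*20)*(24179 + 84*(-1/145)) = (4/9 + 11880)*(24179 - 84/145) = (106924/9)*(3505871/145) = 374861750804/1305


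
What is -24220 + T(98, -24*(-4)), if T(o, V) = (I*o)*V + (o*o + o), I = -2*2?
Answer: -52150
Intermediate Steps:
I = -4
T(o, V) = o + o² - 4*V*o (T(o, V) = (-4*o)*V + (o*o + o) = -4*V*o + (o² + o) = -4*V*o + (o + o²) = o + o² - 4*V*o)
-24220 + T(98, -24*(-4)) = -24220 + 98*(1 + 98 - (-96)*(-4)) = -24220 + 98*(1 + 98 - 4*96) = -24220 + 98*(1 + 98 - 384) = -24220 + 98*(-285) = -24220 - 27930 = -52150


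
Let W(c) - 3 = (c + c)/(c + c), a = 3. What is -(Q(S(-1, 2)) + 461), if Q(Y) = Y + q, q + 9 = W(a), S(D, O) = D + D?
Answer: -454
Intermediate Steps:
S(D, O) = 2*D
W(c) = 4 (W(c) = 3 + (c + c)/(c + c) = 3 + (2*c)/((2*c)) = 3 + (2*c)*(1/(2*c)) = 3 + 1 = 4)
q = -5 (q = -9 + 4 = -5)
Q(Y) = -5 + Y (Q(Y) = Y - 5 = -5 + Y)
-(Q(S(-1, 2)) + 461) = -((-5 + 2*(-1)) + 461) = -((-5 - 2) + 461) = -(-7 + 461) = -1*454 = -454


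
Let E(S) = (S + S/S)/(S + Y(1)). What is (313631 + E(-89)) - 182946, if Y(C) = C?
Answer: 130686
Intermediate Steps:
E(S) = 1 (E(S) = (S + S/S)/(S + 1) = (S + 1)/(1 + S) = (1 + S)/(1 + S) = 1)
(313631 + E(-89)) - 182946 = (313631 + 1) - 182946 = 313632 - 182946 = 130686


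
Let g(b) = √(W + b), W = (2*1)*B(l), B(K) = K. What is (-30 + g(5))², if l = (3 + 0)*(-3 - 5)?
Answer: (30 - I*√43)² ≈ 857.0 - 393.45*I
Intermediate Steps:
l = -24 (l = 3*(-8) = -24)
W = -48 (W = (2*1)*(-24) = 2*(-24) = -48)
g(b) = √(-48 + b)
(-30 + g(5))² = (-30 + √(-48 + 5))² = (-30 + √(-43))² = (-30 + I*√43)²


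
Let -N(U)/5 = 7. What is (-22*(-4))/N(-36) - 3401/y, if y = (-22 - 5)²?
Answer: -183187/25515 ≈ -7.1796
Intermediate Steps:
N(U) = -35 (N(U) = -5*7 = -35)
y = 729 (y = (-27)² = 729)
(-22*(-4))/N(-36) - 3401/y = -22*(-4)/(-35) - 3401/729 = 88*(-1/35) - 3401*1/729 = -88/35 - 3401/729 = -183187/25515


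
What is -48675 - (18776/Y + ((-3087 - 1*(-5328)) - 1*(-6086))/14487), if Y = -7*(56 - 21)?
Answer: -15681176348/322665 ≈ -48599.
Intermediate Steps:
Y = -245 (Y = -7*35 = -245)
-48675 - (18776/Y + ((-3087 - 1*(-5328)) - 1*(-6086))/14487) = -48675 - (18776/(-245) + ((-3087 - 1*(-5328)) - 1*(-6086))/14487) = -48675 - (18776*(-1/245) + ((-3087 + 5328) + 6086)*(1/14487)) = -48675 - (-18776/245 + (2241 + 6086)*(1/14487)) = -48675 - (-18776/245 + 8327*(1/14487)) = -48675 - (-18776/245 + 757/1317) = -48675 - 1*(-24542527/322665) = -48675 + 24542527/322665 = -15681176348/322665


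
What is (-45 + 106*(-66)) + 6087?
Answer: -954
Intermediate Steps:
(-45 + 106*(-66)) + 6087 = (-45 - 6996) + 6087 = -7041 + 6087 = -954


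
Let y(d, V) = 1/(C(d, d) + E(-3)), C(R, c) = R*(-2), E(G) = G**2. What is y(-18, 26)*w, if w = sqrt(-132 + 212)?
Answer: 4*sqrt(5)/45 ≈ 0.19876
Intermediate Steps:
C(R, c) = -2*R
y(d, V) = 1/(9 - 2*d) (y(d, V) = 1/(-2*d + (-3)**2) = 1/(-2*d + 9) = 1/(9 - 2*d))
w = 4*sqrt(5) (w = sqrt(80) = 4*sqrt(5) ≈ 8.9443)
y(-18, 26)*w = (-1/(-9 + 2*(-18)))*(4*sqrt(5)) = (-1/(-9 - 36))*(4*sqrt(5)) = (-1/(-45))*(4*sqrt(5)) = (-1*(-1/45))*(4*sqrt(5)) = (4*sqrt(5))/45 = 4*sqrt(5)/45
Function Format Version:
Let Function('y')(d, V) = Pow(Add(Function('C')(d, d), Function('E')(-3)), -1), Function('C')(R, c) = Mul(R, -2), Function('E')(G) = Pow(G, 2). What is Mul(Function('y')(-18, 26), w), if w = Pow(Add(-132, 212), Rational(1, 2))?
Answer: Mul(Rational(4, 45), Pow(5, Rational(1, 2))) ≈ 0.19876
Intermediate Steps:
Function('C')(R, c) = Mul(-2, R)
Function('y')(d, V) = Pow(Add(9, Mul(-2, d)), -1) (Function('y')(d, V) = Pow(Add(Mul(-2, d), Pow(-3, 2)), -1) = Pow(Add(Mul(-2, d), 9), -1) = Pow(Add(9, Mul(-2, d)), -1))
w = Mul(4, Pow(5, Rational(1, 2))) (w = Pow(80, Rational(1, 2)) = Mul(4, Pow(5, Rational(1, 2))) ≈ 8.9443)
Mul(Function('y')(-18, 26), w) = Mul(Mul(-1, Pow(Add(-9, Mul(2, -18)), -1)), Mul(4, Pow(5, Rational(1, 2)))) = Mul(Mul(-1, Pow(Add(-9, -36), -1)), Mul(4, Pow(5, Rational(1, 2)))) = Mul(Mul(-1, Pow(-45, -1)), Mul(4, Pow(5, Rational(1, 2)))) = Mul(Mul(-1, Rational(-1, 45)), Mul(4, Pow(5, Rational(1, 2)))) = Mul(Rational(1, 45), Mul(4, Pow(5, Rational(1, 2)))) = Mul(Rational(4, 45), Pow(5, Rational(1, 2)))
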